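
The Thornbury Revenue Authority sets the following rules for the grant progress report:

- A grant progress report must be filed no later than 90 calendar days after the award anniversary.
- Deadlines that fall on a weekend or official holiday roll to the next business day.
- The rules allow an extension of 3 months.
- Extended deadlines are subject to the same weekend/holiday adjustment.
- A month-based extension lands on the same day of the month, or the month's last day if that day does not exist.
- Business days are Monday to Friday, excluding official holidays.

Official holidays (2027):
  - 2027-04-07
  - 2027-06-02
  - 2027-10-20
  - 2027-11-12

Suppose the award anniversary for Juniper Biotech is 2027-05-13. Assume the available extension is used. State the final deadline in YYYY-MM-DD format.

Trigger date 2027-05-13 + 90 calendar days = 2027-08-11.
2027-08-11 (Wednesday) is already a business day.
Add 3 months to 2027-08-11: 2027-11-11.
2027-11-11 falls on a Thursday, which is a business day, so no adjustment is needed.
The final due date is 2027-11-11.

2027-11-11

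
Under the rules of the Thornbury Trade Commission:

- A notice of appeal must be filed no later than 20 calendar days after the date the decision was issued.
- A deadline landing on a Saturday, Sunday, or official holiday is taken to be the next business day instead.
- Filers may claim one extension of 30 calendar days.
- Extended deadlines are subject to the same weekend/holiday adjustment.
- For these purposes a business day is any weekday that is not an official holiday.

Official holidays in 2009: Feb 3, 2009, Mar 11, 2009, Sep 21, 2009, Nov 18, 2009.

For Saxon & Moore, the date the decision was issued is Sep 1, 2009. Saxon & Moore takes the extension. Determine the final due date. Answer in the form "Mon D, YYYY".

Trigger date Sep 1, 2009 + 20 calendar days = Sep 21, 2009.
Sep 21, 2009 is a listed holiday, so it moves to the next business day, Sep 22, 2009 (Tuesday).
With the 30-day extension, Sep 22, 2009 becomes Oct 22, 2009.
Oct 22, 2009 (Thursday) is already a business day.
Final deadline: Oct 22, 2009.

Oct 22, 2009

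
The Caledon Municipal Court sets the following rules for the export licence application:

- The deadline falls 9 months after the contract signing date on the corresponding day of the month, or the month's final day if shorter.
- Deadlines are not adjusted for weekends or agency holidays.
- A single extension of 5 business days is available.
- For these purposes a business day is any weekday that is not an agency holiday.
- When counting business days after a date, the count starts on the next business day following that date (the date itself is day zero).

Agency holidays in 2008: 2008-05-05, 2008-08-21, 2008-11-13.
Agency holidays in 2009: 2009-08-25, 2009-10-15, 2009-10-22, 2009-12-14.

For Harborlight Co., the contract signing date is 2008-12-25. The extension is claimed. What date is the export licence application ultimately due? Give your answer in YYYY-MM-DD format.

9 months after 2008-12-25, on the same day of the month, is 2009-09-25.
2009-09-25 falls on a Friday. The rules make no weekend/holiday allowance, so it remains 2009-09-25.
The 5-business-day extension runs from 2009-09-25 to 2009-10-02.
2009-10-02 falls on a Friday. The rules make no weekend/holiday allowance, so it remains 2009-10-02.
Deadline: 2009-10-02.

2009-10-02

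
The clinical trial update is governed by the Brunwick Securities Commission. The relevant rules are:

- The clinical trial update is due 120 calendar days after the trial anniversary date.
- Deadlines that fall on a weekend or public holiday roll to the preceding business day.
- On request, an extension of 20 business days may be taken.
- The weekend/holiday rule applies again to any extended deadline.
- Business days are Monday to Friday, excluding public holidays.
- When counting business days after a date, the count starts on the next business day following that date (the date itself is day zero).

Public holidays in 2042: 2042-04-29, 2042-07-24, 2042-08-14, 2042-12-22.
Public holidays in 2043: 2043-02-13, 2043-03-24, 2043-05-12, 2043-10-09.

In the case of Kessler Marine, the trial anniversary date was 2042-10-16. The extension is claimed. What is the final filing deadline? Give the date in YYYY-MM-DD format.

2043-03-13

Adding 120 calendar days to 2042-10-16 gives 2043-02-13.
2043-02-13 falls on a listed holiday. Rolling to the preceding business day gives 2043-02-12, a Thursday.
Counting 20 further business days from 2043-02-12 reaches 2043-03-13.
2043-03-13 (Friday) is already a business day.
Deadline: 2043-03-13.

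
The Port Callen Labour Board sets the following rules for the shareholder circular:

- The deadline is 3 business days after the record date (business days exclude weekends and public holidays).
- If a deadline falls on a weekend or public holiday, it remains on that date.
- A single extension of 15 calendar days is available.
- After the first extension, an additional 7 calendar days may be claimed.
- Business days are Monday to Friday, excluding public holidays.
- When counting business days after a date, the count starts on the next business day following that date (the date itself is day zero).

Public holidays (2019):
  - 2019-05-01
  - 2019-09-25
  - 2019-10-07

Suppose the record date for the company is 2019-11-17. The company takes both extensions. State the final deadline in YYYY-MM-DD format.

Counting 3 business days after 2019-11-17 (skipping weekends and listed holidays) reaches 2019-11-20.
No adjustment is made for weekends or holidays, so 2019-11-20 stands.
Applying the 15-calendar-day extension: 2019-11-20 + 15 days = 2019-12-05.
No adjustment is made for weekends or holidays, so 2019-12-05 stands.
Add the 7 calendar-day extension to 2019-12-05: 2019-12-12.
No adjustment is made for weekends or holidays, so 2019-12-12 stands.
So the filing is due 2019-12-12.

2019-12-12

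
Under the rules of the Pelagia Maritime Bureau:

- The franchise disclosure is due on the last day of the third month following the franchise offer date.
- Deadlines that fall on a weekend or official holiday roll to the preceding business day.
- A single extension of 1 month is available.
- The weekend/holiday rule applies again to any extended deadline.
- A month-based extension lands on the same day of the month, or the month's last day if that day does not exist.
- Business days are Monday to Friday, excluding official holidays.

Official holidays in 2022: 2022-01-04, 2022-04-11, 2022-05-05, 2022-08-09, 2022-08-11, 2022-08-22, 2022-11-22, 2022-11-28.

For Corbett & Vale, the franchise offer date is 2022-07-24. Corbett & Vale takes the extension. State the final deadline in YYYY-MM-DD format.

The third month after 2022-07-24 is October 2022, whose last day is 2022-10-31.
Since 2022-10-31 is a Monday and not a holiday, the date is unchanged.
The 1 month extension carries 2022-10-31 to 2022-11-30 (day 31 does not exist in November, so the month's last day is used).
2022-11-30 falls on a Wednesday, which is a business day, so no adjustment is needed.
The final due date is 2022-11-30.

2022-11-30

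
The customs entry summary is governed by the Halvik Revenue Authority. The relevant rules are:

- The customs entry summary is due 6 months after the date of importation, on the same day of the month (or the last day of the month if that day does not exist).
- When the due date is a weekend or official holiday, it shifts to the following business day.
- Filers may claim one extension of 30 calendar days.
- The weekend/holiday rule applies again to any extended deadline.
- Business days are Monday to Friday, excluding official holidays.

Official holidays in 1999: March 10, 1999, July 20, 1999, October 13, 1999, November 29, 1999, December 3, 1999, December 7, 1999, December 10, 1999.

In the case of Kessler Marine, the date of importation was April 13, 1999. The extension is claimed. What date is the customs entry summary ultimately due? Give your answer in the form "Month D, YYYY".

November 15, 1999

6 months after April 13, 1999, on the same day of the month, is October 13, 1999.
Because October 13, 1999 is a listed holiday, the deadline becomes October 14, 1999 (Thursday).
The 30-calendar-day extension moves the deadline from October 14, 1999 to November 13, 1999.
November 13, 1999 is a Saturday; the next business day is November 15, 1999 (Monday).
The final due date is November 15, 1999.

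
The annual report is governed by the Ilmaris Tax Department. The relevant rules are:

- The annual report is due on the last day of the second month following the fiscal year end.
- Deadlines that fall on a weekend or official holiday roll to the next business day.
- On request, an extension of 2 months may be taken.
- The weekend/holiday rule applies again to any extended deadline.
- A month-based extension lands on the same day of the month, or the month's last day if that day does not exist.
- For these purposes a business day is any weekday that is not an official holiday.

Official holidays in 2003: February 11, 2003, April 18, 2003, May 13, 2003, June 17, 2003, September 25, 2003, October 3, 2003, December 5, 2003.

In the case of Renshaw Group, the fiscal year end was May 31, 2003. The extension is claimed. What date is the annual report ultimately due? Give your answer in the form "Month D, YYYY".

September 30, 2003

2 months after May 31, 2003 falls in July 2003; the last day of that month is July 31, 2003.
Since July 31, 2003 is a Thursday and not a holiday, the date is unchanged.
Applying the 2 months extension: 2 months after July 31, 2003 is September 30, 2003 (day 31 does not exist in September, so the month's last day is used).
September 30, 2003 (Tuesday) is already a business day.
So the filing is due September 30, 2003.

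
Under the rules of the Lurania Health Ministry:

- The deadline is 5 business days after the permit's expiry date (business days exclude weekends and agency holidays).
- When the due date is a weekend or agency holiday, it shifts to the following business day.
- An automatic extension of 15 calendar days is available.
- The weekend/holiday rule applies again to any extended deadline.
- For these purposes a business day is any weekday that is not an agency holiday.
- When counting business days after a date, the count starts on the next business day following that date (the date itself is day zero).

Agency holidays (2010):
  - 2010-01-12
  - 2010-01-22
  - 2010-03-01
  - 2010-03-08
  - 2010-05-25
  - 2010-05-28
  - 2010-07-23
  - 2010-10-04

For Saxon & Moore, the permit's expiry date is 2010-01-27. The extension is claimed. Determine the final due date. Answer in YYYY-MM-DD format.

2010-02-18

5 business days after 2010-01-27, excluding weekends and holidays, is 2010-02-03.
2010-02-03 is a Wednesday and not a listed holiday, so it stands.
The 15-calendar-day extension moves the deadline from 2010-02-03 to 2010-02-18.
Since 2010-02-18 is a Thursday and not a holiday, the date is unchanged.
The final due date is 2010-02-18.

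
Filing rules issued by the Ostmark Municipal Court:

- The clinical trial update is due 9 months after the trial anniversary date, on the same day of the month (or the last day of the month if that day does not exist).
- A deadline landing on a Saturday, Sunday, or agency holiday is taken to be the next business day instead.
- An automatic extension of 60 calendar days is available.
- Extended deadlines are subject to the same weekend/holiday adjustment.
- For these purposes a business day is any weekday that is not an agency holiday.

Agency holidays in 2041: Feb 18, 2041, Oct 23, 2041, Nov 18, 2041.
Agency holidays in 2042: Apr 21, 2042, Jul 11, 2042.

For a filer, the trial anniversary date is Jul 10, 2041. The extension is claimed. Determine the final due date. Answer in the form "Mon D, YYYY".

9 months after Jul 10, 2041, on the same day of the month, is Apr 10, 2042.
Since Apr 10, 2042 is a Thursday and not a holiday, the date is unchanged.
Add the 60 calendar-day extension to Apr 10, 2042: Jun 9, 2042.
Since Jun 9, 2042 is a Monday and not a holiday, the date is unchanged.
The final due date is Jun 9, 2042.

Jun 9, 2042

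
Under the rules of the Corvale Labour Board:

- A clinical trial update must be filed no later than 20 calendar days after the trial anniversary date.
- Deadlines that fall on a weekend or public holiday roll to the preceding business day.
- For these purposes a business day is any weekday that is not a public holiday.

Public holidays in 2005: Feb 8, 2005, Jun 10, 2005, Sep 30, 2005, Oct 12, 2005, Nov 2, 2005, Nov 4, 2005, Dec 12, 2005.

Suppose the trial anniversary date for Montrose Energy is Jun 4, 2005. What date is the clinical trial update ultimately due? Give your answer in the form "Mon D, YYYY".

Jun 24, 2005

From Jun 4, 2005, 20 calendar days later is Jun 24, 2005.
Since Jun 24, 2005 is a Friday and not a holiday, the date is unchanged.
The final due date is Jun 24, 2005.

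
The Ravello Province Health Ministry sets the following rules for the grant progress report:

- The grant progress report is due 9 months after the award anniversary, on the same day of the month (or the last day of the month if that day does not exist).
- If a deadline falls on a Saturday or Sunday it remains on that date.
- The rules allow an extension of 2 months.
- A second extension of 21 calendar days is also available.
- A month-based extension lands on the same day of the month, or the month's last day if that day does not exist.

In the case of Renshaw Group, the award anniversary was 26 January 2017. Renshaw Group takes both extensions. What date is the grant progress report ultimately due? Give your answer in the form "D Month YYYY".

Moving 9 months forward from 26 January 2017 on the corresponding day gives 26 October 2017.
26 October 2017 falls on a Thursday. The rules make no weekend/holiday allowance, so it remains 26 October 2017.
The 2 months extension carries 26 October 2017 to 26 December 2017.
No adjustment is made for weekends or holidays, so 26 December 2017 stands.
Applying the 21-calendar-day extension: 26 December 2017 + 21 days = 16 January 2018.
16 January 2018 falls on a Tuesday. The rules make no weekend/holiday allowance, so it remains 16 January 2018.
Final deadline: 16 January 2018.

16 January 2018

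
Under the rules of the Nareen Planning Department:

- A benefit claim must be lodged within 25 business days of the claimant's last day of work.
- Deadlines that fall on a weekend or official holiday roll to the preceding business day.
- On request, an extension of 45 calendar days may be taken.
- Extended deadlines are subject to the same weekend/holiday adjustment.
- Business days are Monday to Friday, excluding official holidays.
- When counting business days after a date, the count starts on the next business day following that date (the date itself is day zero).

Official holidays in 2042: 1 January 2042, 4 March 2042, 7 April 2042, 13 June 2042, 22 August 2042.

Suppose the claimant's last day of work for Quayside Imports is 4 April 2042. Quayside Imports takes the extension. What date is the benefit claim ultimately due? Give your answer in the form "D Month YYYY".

26 June 2042

Counting 25 business days after 4 April 2042 (skipping weekends and listed holidays) reaches 12 May 2042.
12 May 2042 (Monday) is already a business day.
Applying the 45-calendar-day extension: 12 May 2042 + 45 days = 26 June 2042.
26 June 2042 falls on a Thursday, which is a business day, so no adjustment is needed.
Final deadline: 26 June 2042.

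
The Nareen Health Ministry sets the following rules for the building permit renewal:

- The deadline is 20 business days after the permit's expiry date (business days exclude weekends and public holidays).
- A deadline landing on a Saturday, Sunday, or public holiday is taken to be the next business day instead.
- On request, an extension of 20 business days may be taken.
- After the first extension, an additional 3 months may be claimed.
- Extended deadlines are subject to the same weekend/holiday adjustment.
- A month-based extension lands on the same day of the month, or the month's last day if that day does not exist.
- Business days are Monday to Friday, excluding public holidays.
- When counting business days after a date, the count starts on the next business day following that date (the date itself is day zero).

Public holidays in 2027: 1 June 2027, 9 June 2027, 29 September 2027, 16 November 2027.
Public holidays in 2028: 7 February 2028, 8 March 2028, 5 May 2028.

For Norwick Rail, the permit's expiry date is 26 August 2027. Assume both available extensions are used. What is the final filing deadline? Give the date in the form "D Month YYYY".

24 January 2028

Starting the day after 26 August 2027 and counting 20 business days lands on 23 September 2027.
23 September 2027 falls on a Thursday, which is a business day, so no adjustment is needed.
Applying the 20-business-day extension: 20 business days after 23 September 2027 is 22 October 2027.
22 October 2027 is a Friday and not a listed holiday, so it stands.
Applying the 3 months extension: 3 months after 22 October 2027 is 22 January 2028.
Because 22 January 2028 is a Saturday, the deadline becomes 24 January 2028 (Monday).
Deadline: 24 January 2028.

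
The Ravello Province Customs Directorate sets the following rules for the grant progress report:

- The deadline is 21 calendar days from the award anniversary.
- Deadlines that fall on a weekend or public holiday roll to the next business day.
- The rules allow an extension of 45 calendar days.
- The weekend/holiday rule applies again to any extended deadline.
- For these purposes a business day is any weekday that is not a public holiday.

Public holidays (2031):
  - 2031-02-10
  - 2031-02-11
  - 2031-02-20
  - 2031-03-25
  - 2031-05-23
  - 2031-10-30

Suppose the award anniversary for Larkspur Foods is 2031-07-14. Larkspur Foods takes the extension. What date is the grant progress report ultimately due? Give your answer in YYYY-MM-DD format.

2031-09-18

From 2031-07-14, 21 calendar days later is 2031-08-04.
2031-08-04 (Monday) is already a business day.
With the 45-day extension, 2031-08-04 becomes 2031-09-18.
2031-09-18 is a Thursday and not a listed holiday, so it stands.
Final deadline: 2031-09-18.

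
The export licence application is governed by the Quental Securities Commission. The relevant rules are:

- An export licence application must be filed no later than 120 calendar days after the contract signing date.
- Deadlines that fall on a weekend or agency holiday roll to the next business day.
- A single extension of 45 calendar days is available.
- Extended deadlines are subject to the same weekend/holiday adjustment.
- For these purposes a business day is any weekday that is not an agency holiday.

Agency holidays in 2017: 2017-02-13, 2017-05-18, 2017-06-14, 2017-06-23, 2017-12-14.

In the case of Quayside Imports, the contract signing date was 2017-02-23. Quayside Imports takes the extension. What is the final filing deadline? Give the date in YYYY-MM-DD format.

2017-08-10

Trigger date 2017-02-23 + 120 calendar days = 2017-06-23.
2017-06-23 is a listed holiday; the next business day is 2017-06-26 (Monday).
With the 45-day extension, 2017-06-26 becomes 2017-08-10.
2017-08-10 falls on a Thursday, which is a business day, so no adjustment is needed.
The final due date is 2017-08-10.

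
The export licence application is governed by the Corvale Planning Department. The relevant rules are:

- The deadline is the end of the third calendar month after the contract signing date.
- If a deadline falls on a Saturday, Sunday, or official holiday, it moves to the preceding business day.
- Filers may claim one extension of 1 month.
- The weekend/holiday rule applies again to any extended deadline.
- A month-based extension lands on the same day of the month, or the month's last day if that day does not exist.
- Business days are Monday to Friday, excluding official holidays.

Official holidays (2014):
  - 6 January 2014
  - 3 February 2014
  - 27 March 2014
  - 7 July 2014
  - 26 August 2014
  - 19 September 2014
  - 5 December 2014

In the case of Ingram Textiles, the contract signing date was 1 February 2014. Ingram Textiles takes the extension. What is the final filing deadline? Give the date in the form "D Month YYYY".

3 months after 1 February 2014 is May 2014; that month ends on 31 May 2014.
31 May 2014 is a Saturday; the preceding business day is 30 May 2014 (Friday).
Applying the 1 month extension: 1 month after 30 May 2014 is 30 June 2014.
30 June 2014 is a Monday and not a listed holiday, so it stands.
The final due date is 30 June 2014.

30 June 2014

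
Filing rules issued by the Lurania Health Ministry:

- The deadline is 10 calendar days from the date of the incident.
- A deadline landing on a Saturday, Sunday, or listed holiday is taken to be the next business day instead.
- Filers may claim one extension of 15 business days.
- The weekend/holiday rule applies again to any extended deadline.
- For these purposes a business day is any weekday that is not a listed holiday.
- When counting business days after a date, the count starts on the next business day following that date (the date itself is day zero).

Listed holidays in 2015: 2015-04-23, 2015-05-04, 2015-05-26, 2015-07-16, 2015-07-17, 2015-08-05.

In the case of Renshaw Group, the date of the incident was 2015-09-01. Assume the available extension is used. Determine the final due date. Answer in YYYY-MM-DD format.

10 calendar days after 2015-09-01 is 2015-09-11.
Since 2015-09-11 is a Friday and not a holiday, the date is unchanged.
The 15-business-day extension runs from 2015-09-11 to 2015-10-02.
2015-10-02 falls on a Friday, which is a business day, so no adjustment is needed.
So the filing is due 2015-10-02.

2015-10-02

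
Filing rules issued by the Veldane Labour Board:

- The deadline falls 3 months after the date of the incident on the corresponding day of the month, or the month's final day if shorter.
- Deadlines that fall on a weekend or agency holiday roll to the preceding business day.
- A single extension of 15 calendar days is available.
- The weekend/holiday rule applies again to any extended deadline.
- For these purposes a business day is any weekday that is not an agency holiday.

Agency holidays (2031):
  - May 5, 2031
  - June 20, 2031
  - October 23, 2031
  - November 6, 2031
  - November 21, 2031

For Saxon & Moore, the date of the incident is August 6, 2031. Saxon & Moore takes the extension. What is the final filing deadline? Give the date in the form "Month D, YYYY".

November 20, 2031

3 months from August 6, 2031 is November 6, 2031.
November 6, 2031 falls on a listed holiday. Rolling to the preceding business day gives November 5, 2031, a Wednesday.
Add the 15 calendar-day extension to November 5, 2031: November 20, 2031.
November 20, 2031 falls on a Thursday, which is a business day, so no adjustment is needed.
So the filing is due November 20, 2031.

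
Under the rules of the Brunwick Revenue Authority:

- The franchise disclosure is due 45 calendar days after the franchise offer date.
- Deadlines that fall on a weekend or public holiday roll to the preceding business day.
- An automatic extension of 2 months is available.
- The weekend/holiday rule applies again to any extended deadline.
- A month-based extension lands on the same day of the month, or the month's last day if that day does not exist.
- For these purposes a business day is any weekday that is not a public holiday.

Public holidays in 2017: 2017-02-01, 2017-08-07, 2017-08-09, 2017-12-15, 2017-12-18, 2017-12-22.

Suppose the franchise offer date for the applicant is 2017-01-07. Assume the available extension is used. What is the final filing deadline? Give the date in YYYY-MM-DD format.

2017-04-21

Adding 45 calendar days to 2017-01-07 gives 2017-02-21.
2017-02-21 is a Tuesday and not a listed holiday, so it stands.
The 2 months extension carries 2017-02-21 to 2017-04-21.
2017-04-21 is a Friday and not a listed holiday, so it stands.
The final due date is 2017-04-21.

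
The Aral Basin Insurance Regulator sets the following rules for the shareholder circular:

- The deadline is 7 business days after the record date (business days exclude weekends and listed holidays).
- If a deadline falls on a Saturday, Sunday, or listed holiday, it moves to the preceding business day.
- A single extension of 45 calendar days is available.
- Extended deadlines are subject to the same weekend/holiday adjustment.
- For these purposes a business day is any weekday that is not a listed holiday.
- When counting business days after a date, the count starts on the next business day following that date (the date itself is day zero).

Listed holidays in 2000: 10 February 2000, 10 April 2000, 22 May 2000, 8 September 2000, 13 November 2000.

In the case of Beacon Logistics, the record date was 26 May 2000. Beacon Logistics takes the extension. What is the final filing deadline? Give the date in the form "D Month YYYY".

Counting 7 business days after 26 May 2000 (skipping weekends and listed holidays) reaches 6 June 2000.
6 June 2000 (Tuesday) is already a business day.
With the 45-day extension, 6 June 2000 becomes 21 July 2000.
Since 21 July 2000 is a Friday and not a holiday, the date is unchanged.
The final due date is 21 July 2000.

21 July 2000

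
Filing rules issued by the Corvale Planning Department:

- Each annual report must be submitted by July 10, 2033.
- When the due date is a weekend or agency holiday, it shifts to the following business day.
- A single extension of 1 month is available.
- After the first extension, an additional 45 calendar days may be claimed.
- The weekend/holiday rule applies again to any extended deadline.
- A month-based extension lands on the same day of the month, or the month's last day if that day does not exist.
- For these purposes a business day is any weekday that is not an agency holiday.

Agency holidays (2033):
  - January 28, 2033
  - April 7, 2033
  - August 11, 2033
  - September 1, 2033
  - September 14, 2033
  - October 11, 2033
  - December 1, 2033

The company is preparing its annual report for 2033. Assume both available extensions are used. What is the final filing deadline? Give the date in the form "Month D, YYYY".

September 26, 2033

Start from the fixed due date, July 10, 2033.
July 10, 2033 falls on a Sunday. Rolling to the next business day gives July 11, 2033, a Monday.
Add 1 month to July 11, 2033: August 11, 2033.
August 11, 2033 is a listed holiday; the next business day is August 12, 2033 (Friday).
Applying the 45-calendar-day extension: August 12, 2033 + 45 days = September 26, 2033.
Since September 26, 2033 is a Monday and not a holiday, the date is unchanged.
Final deadline: September 26, 2033.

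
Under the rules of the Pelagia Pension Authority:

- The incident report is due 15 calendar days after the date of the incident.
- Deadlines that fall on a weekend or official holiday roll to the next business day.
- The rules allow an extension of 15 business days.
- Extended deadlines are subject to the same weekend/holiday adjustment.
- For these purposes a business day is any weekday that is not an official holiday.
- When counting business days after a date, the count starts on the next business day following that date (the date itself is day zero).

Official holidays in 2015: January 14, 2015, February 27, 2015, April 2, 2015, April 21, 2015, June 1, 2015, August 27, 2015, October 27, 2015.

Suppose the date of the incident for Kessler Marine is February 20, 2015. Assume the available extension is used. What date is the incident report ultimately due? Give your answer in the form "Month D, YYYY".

March 30, 2015

From February 20, 2015, 15 calendar days later is March 7, 2015.
Because March 7, 2015 is a Saturday, the deadline becomes March 9, 2015 (Monday).
Counting 15 further business days from March 9, 2015 reaches March 30, 2015.
March 30, 2015 (Monday) is already a business day.
Deadline: March 30, 2015.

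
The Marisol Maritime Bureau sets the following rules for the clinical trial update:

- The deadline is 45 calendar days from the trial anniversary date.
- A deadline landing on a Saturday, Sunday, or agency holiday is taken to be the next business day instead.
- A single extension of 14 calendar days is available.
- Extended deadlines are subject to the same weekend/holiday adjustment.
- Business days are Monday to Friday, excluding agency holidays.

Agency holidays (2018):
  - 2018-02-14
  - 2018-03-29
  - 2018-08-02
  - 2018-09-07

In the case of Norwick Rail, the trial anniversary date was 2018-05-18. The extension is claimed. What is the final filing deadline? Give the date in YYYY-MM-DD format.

Adding 45 calendar days to 2018-05-18 gives 2018-07-02.
Since 2018-07-02 is a Monday and not a holiday, the date is unchanged.
The 14-calendar-day extension moves the deadline from 2018-07-02 to 2018-07-16.
2018-07-16 (Monday) is already a business day.
Final deadline: 2018-07-16.

2018-07-16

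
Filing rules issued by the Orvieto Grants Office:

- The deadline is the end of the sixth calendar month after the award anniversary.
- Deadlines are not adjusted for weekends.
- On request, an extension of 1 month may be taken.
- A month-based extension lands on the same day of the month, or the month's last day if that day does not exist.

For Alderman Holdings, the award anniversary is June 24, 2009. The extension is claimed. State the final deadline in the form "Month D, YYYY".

January 31, 2010

The sixth month after June 24, 2009 is December 2009, whose last day is December 31, 2009.
No adjustment is made for weekends or holidays, so December 31, 2009 stands.
The 1 month extension carries December 31, 2009 to January 31, 2010.
January 31, 2010 is a Sunday; no weekend or holiday adjustment applies.
Deadline: January 31, 2010.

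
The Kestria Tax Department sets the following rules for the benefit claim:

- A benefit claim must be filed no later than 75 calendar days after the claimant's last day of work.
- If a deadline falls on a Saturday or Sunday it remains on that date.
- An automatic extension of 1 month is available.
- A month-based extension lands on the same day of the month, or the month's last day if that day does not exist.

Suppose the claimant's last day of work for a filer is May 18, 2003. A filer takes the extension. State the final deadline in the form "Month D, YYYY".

From May 18, 2003, 75 calendar days later is August 1, 2003.
August 1, 2003 is a Friday; no weekend or holiday adjustment applies.
The 1 month extension carries August 1, 2003 to September 1, 2003.
September 1, 2003 falls on a Monday. The rules make no weekend/holiday allowance, so it remains September 1, 2003.
Deadline: September 1, 2003.

September 1, 2003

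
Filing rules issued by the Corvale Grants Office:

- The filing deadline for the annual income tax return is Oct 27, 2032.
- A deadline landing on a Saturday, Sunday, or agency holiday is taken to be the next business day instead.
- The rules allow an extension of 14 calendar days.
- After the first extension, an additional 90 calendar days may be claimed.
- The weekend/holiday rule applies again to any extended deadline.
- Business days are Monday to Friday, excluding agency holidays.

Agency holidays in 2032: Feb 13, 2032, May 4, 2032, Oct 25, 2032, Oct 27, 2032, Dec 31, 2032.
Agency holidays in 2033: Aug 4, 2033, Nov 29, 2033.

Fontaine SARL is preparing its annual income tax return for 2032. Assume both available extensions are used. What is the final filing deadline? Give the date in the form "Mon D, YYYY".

The statutory due date is Oct 27, 2032.
Oct 27, 2032 is a listed holiday, so it moves to the next business day, Oct 28, 2032 (Thursday).
Applying the 14-calendar-day extension: Oct 28, 2032 + 14 days = Nov 11, 2032.
Nov 11, 2032 (Thursday) is already a business day.
Applying the 90-calendar-day extension: Nov 11, 2032 + 90 days = Feb 9, 2033.
Feb 9, 2033 is a Wednesday and not a listed holiday, so it stands.
Final deadline: Feb 9, 2033.

Feb 9, 2033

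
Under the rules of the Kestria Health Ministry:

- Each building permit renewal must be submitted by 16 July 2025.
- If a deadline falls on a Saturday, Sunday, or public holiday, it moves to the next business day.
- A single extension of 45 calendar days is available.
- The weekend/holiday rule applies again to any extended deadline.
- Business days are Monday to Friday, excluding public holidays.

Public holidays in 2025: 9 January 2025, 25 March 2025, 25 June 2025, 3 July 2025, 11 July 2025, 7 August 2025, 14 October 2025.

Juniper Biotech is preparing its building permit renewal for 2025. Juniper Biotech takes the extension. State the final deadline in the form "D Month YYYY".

1 September 2025

The stated deadline is 16 July 2025.
16 July 2025 falls on a Wednesday, which is a business day, so no adjustment is needed.
Applying the 45-calendar-day extension: 16 July 2025 + 45 days = 30 August 2025.
30 August 2025 is a Saturday, so it moves to the next business day, 1 September 2025 (Monday).
So the filing is due 1 September 2025.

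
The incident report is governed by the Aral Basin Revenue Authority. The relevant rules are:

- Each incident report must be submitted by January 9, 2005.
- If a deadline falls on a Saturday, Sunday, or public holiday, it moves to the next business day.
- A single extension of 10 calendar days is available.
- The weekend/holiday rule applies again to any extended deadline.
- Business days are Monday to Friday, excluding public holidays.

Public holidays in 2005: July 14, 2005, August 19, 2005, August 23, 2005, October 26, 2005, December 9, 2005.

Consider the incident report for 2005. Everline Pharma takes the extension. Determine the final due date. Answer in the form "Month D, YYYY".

Start from the fixed due date, January 9, 2005.
January 9, 2005 falls on a Sunday. Rolling to the next business day gives January 10, 2005, a Monday.
Add the 10 calendar-day extension to January 10, 2005: January 20, 2005.
January 20, 2005 is a Thursday and not a listed holiday, so it stands.
So the filing is due January 20, 2005.

January 20, 2005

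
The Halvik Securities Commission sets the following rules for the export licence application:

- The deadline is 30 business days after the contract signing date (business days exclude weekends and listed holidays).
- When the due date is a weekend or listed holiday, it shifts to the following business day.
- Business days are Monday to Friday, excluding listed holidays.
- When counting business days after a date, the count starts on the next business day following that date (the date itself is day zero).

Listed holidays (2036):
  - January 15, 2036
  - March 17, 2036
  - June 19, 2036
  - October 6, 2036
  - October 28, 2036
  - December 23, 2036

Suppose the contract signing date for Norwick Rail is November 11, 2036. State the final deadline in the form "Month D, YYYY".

December 24, 2036

Counting 30 business days after November 11, 2036 (skipping weekends and listed holidays) reaches December 24, 2036.
December 24, 2036 (Wednesday) is already a business day.
So the filing is due December 24, 2036.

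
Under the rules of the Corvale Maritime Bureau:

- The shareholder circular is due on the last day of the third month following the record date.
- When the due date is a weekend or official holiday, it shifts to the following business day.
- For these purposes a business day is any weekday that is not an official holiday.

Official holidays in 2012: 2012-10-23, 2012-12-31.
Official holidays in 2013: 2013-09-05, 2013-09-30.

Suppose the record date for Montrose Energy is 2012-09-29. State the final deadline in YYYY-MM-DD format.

2013-01-01

The third month after 2012-09-29 is December 2012, whose last day is 2012-12-31.
Because 2012-12-31 is a listed holiday, the deadline becomes 2013-01-01 (Tuesday).
Deadline: 2013-01-01.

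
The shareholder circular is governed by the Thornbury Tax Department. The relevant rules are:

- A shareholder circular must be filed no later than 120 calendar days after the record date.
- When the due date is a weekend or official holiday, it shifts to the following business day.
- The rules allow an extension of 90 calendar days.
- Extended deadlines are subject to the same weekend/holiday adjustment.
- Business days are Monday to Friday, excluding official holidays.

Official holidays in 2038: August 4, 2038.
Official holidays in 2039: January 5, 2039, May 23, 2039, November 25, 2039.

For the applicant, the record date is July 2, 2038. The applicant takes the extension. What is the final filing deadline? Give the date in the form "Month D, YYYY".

120 calendar days after July 2, 2038 is October 30, 2038.
October 30, 2038 is a Saturday, so it moves to the next business day, November 1, 2038 (Monday).
Add the 90 calendar-day extension to November 1, 2038: January 30, 2039.
January 30, 2039 is a Sunday; the next business day is January 31, 2039 (Monday).
The final due date is January 31, 2039.

January 31, 2039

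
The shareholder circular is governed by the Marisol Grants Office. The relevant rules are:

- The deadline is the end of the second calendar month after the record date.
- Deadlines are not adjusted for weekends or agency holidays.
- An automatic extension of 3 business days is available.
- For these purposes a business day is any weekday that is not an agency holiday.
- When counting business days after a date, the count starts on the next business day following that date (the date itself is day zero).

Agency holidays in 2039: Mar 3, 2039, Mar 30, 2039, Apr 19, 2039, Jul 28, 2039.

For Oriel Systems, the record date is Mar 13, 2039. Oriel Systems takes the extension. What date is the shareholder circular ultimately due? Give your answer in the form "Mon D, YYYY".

Jun 3, 2039

2 months after Mar 13, 2039 falls in May 2039; the last day of that month is May 31, 2039.
May 31, 2039 is a Tuesday; no weekend or holiday adjustment applies.
The 3-business-day extension runs from May 31, 2039 to Jun 3, 2039.
Jun 3, 2039 is a Friday; no weekend or holiday adjustment applies.
Final deadline: Jun 3, 2039.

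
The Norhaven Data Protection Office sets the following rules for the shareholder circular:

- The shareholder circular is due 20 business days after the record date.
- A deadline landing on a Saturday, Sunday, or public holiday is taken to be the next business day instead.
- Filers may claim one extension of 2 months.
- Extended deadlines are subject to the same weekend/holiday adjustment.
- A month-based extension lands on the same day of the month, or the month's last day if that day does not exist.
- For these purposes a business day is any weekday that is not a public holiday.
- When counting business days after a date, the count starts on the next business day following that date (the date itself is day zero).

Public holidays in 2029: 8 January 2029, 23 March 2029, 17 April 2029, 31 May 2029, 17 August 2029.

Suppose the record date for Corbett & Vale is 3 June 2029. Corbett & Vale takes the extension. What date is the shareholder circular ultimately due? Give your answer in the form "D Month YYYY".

Counting 20 business days after 3 June 2029 (skipping weekends and listed holidays) reaches 29 June 2029.
29 June 2029 is a Friday and not a listed holiday, so it stands.
Applying the 2 months extension: 2 months after 29 June 2029 is 29 August 2029.
Since 29 August 2029 is a Wednesday and not a holiday, the date is unchanged.
Deadline: 29 August 2029.

29 August 2029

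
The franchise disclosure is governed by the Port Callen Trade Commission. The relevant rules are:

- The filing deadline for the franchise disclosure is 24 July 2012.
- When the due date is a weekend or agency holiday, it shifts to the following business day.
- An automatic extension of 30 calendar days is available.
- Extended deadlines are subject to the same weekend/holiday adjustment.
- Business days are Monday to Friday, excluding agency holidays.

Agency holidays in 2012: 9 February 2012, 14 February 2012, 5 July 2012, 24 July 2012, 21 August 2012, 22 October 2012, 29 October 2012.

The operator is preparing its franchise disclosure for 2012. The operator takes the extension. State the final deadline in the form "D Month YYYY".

24 August 2012

Start from the fixed due date, 24 July 2012.
24 July 2012 is a listed holiday; the next business day is 25 July 2012 (Wednesday).
Add the 30 calendar-day extension to 25 July 2012: 24 August 2012.
24 August 2012 is a Friday and not a listed holiday, so it stands.
The final due date is 24 August 2012.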